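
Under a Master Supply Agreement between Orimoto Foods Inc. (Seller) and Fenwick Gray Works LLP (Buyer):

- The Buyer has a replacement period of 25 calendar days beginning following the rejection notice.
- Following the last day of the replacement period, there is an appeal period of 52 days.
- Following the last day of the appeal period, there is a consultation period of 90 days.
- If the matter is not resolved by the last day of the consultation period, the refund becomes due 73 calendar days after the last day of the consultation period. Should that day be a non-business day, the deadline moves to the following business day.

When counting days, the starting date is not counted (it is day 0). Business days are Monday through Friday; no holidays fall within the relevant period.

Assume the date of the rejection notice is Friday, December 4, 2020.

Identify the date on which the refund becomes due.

August 2, 2021

The last day of the replacement period: December 4, 2020 + 25 days = December 29, 2020.
The last day of the appeal period: 52 calendar days after December 29, 2020 is February 19, 2021.
The last day of the consultation period: 90 calendar days after February 19, 2021 is May 20, 2021.
The date on which the refund becomes due: 73 calendar days after May 20, 2021 is August 1, 2021. That falls on a Sunday, so it rolls to the next business day, Monday, August 2, 2021.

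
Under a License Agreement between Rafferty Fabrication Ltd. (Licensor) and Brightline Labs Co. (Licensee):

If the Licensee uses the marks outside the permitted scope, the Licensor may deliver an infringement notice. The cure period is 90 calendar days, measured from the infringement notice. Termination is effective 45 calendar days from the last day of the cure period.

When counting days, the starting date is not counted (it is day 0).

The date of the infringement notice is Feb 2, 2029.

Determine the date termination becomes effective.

Jun 17, 2029

The last day of the cure period: 90 calendar days after Feb 2, 2029 is May 3, 2029.
The date termination becomes effective: 45 calendar days after May 3, 2029 is Jun 17, 2029.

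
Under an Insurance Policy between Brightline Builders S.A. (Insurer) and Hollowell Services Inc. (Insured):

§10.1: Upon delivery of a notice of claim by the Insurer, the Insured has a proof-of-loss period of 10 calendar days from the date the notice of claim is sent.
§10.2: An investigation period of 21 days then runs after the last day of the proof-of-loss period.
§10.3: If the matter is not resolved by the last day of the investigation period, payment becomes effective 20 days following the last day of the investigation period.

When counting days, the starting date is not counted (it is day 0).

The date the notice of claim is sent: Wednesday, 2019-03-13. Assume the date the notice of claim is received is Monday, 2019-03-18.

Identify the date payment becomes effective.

The last day of the proof-of-loss period: 2019-03-13 + 10 days = 2019-03-23.
The last day of the investigation period: 21 calendar days after 2019-03-23 is 2019-04-13.
The date payment becomes effective: 2019-04-13 + 20 days = 2019-05-03.

2019-05-03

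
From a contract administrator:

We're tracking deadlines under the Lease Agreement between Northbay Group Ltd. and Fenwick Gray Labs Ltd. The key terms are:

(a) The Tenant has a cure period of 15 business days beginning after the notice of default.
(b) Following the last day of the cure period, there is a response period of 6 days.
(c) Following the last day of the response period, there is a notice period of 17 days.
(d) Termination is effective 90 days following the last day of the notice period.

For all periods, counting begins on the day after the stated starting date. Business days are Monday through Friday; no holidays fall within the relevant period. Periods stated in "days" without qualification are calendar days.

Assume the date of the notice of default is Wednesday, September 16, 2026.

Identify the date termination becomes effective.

From Wednesday, September 16, 2026, 15 business days (Sep 17, Sep 18, Sep 21, Sep 22, …, Oct 5, Oct 6, Oct 7, skipping weekends) brings us to Wednesday, October 7, 2026, which is the last day of the cure period.
The last day of the response period: October 7, 2026 + 6 days = October 13, 2026.
The last day of the notice period: 17 calendar days after October 13, 2026 is October 30, 2026.
Adding 90 calendar days to October 30, 2026 gives January 28, 2027, which is the date termination becomes effective.

January 28, 2027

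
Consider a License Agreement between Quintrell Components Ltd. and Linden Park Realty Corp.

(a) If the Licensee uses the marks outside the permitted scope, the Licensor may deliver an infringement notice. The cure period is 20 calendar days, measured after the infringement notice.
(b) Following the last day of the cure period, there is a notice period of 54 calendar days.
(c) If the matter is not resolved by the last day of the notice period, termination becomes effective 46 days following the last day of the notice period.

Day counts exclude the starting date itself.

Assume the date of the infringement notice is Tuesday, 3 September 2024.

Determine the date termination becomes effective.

1 January 2025

The last day of the cure period: 20 calendar days after 3 September 2024 is 23 September 2024.
Adding 54 calendar days to 23 September 2024 gives 16 November 2024, which is the last day of the notice period.
Adding 46 calendar days to 16 November 2024 gives 1 January 2025, which is the date termination becomes effective.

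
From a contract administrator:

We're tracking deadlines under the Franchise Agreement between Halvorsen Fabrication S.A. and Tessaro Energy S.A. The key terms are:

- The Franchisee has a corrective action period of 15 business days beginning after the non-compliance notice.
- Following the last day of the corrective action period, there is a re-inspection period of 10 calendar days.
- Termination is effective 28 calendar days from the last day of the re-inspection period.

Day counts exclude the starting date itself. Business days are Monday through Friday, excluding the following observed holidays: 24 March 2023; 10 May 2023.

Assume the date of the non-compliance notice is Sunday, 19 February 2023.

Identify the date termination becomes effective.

17 April 2023

The last day of the corrective action period: counting 15 business days from Sunday, 19 February 2023 (Feb 20, Feb 21, Feb 22, Feb 23, …, Mar 8, Mar 9, Mar 10, skipping weekends) reaches Friday, 10 March 2023.
The last day of the re-inspection period: 10 calendar days after 10 March 2023 is 20 March 2023.
The date termination becomes effective: 20 March 2023 + 28 days = 17 April 2023.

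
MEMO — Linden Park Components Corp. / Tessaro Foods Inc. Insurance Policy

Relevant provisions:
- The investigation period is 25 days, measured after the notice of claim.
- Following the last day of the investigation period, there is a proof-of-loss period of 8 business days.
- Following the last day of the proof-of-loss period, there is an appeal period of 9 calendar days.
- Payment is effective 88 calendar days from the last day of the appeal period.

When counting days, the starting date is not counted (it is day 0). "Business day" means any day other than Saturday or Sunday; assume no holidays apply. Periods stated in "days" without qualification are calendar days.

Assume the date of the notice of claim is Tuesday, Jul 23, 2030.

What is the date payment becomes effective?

Adding 25 calendar days to Jul 23, 2030 gives Aug 17, 2030, which is the last day of the investigation period.
From Saturday, Aug 17, 2030, 8 business days (Aug 19, Aug 20, Aug 21, Aug 22, Aug 23, Aug 26, Aug 27, Aug 28, skipping weekends) brings us to Wednesday, Aug 28, 2030, which is the last day of the proof-of-loss period.
The last day of the appeal period: 9 calendar days after Aug 28, 2030 is Sep 6, 2030.
The date payment becomes effective: Sep 6, 2030 + 88 days = Dec 3, 2030.

Dec 3, 2030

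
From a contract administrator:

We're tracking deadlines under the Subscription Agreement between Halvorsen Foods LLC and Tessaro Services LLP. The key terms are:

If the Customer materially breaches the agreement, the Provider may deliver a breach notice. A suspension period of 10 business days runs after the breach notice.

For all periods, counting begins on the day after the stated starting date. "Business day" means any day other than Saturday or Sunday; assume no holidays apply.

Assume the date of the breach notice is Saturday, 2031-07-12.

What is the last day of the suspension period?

2031-07-25

The last day of the suspension period: counting 10 business days from Saturday, 2031-07-12 (Jul 14, Jul 15, Jul 16, Jul 17, Jul 18, Jul 21, Jul 22, Jul 23, Jul 24, Jul 25, skipping weekends) reaches Friday, 2031-07-25.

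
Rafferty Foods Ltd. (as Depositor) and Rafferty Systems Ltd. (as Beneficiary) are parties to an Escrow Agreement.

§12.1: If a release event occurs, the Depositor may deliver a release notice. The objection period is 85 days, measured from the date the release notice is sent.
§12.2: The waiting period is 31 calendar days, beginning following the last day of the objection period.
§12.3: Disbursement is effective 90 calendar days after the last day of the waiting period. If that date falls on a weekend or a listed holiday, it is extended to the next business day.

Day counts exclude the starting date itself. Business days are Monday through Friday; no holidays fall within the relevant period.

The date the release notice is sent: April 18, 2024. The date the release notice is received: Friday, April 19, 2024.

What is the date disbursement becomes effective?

Adding 85 calendar days to April 18, 2024 gives July 12, 2024, which is the last day of the objection period.
The last day of the waiting period: 31 calendar days after July 12, 2024 is August 12, 2024.
The date disbursement becomes effective: August 12, 2024 + 90 days = November 10, 2024. That falls on a Sunday, so it rolls to the next business day, Monday, November 11, 2024.

November 11, 2024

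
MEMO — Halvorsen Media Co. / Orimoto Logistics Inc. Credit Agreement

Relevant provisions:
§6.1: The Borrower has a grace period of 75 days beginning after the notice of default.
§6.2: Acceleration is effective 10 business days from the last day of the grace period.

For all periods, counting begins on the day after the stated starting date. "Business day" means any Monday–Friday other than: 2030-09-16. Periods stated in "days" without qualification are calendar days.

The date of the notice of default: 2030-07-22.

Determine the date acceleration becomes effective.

The last day of the grace period: 75 calendar days after 2030-07-22 is 2030-10-05.
From Saturday, 2030-10-05, 10 business days (Oct 7, Oct 8, Oct 9, Oct 10, Oct 11, Oct 14, Oct 15, Oct 16, Oct 17, Oct 18, skipping weekends) brings us to Friday, 2030-10-18, which is the date acceleration becomes effective.

2030-10-18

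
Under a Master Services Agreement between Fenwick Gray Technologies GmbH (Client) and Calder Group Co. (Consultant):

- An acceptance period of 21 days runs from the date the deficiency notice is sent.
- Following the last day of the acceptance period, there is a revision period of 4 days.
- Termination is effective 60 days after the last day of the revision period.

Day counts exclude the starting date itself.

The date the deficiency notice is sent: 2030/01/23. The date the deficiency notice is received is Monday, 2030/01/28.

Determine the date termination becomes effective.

2030/04/18

The last day of the acceptance period: 2030/01/23 + 21 days = 2030/02/13.
The last day of the revision period: 2030/02/13 + 4 days = 2030/02/17.
The date termination becomes effective: 60 calendar days after 2030/02/17 is 2030/04/18.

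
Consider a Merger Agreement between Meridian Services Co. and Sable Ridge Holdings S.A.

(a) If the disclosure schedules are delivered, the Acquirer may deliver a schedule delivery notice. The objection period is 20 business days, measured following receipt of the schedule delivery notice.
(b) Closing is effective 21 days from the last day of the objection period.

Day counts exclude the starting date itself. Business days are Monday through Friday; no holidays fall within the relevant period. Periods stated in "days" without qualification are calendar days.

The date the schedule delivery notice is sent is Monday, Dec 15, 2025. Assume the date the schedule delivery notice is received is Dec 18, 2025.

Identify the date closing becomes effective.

Feb 5, 2026

The last day of the objection period: 20 business days after Thursday, Dec 18, 2025, skipping weekends — Dec 19, Dec 22, Dec 23, Dec 24, …, Jan 13, Jan 14, Jan 15 — lands on Thursday, Jan 15, 2026.
The date closing becomes effective: 21 calendar days after Jan 15, 2026 is Feb 5, 2026.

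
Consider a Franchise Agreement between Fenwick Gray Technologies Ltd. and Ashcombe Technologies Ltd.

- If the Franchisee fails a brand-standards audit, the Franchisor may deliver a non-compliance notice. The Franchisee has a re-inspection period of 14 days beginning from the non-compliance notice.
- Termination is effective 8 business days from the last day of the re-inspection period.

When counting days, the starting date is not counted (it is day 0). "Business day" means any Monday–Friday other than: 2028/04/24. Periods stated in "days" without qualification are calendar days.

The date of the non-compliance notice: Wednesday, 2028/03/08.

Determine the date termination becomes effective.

2028/04/03

The last day of the re-inspection period: 2028/03/08 + 14 days = 2028/03/22.
From Wednesday, 2028/03/22, 8 business days (Mar 23, Mar 24, Mar 27, Mar 28, Mar 29, Mar 30, Mar 31, Apr 3, skipping weekends) brings us to Monday, 2028/04/03, which is the date termination becomes effective.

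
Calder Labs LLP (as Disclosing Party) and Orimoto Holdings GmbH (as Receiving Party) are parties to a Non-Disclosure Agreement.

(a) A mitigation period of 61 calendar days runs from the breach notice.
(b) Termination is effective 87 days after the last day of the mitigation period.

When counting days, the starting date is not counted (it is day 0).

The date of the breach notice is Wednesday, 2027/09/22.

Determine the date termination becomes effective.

Adding 61 calendar days to 2027/09/22 gives 2027/11/22, which is the last day of the mitigation period.
The date termination becomes effective: 2027/11/22 + 87 days = 2028/02/17.

2028/02/17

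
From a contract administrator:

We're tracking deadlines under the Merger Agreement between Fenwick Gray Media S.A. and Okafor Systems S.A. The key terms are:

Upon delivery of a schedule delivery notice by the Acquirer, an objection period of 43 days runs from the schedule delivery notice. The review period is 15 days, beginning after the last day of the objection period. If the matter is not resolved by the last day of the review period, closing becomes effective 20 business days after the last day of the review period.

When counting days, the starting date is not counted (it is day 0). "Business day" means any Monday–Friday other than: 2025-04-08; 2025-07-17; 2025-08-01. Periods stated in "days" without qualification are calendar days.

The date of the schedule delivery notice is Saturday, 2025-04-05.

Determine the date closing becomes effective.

2025-06-30

Adding 43 calendar days to 2025-04-05 gives 2025-05-18, which is the last day of the objection period.
The last day of the review period: 15 calendar days after 2025-05-18 is 2025-06-02.
From Monday, 2025-06-02, 20 business days (Jun 3, Jun 4, Jun 5, Jun 6, …, Jun 26, Jun 27, Jun 30, skipping weekends) brings us to Monday, 2025-06-30, which is the date closing becomes effective.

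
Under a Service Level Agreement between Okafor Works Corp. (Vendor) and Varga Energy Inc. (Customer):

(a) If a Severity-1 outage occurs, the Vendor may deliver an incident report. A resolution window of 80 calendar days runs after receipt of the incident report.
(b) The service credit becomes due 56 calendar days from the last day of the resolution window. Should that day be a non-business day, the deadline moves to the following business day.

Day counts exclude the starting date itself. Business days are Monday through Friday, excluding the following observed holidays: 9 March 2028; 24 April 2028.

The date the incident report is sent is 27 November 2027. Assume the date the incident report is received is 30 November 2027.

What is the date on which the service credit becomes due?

14 April 2028

The last day of the resolution window: 80 calendar days after 30 November 2027 is 18 February 2028.
Adding 56 calendar days to 18 February 2028 gives 14 April 2028, which is the date on which the service credit becomes due. 14 April 2028 is a Friday and is not a listed holiday, so no roll-forward applies.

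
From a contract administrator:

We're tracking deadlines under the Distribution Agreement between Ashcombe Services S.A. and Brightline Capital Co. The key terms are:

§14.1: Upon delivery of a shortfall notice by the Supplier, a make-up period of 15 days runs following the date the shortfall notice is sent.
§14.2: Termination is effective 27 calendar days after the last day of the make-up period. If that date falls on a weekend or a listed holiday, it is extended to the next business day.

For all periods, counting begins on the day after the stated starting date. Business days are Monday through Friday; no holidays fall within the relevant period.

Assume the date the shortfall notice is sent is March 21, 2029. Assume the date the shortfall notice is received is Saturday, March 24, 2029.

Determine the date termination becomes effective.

May 2, 2029

The last day of the make-up period: 15 calendar days after March 21, 2029 is April 5, 2029.
The date termination becomes effective: April 5, 2029 + 27 days = May 2, 2029. May 2, 2029 is a Wednesday, so no roll-forward applies.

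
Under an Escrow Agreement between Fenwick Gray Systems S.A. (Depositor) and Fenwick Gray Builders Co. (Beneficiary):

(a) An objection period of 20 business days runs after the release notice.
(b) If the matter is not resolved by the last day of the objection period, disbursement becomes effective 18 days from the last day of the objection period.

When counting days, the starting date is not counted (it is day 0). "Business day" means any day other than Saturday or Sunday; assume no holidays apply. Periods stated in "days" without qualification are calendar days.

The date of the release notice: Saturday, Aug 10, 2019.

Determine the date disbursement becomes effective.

Sep 24, 2019

The last day of the objection period: 20 business days after Saturday, Aug 10, 2019, skipping weekends — Aug 12, Aug 13, Aug 14, Aug 15, …, Sep 4, Sep 5, Sep 6 — lands on Friday, Sep 6, 2019.
The date disbursement becomes effective: 18 calendar days after Sep 6, 2019 is Sep 24, 2019.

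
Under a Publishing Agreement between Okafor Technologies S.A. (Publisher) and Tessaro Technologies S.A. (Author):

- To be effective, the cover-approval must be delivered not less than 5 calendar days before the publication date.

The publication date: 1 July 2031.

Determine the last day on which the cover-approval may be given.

26 June 2031

1 July 2031 minus 5 days is 26 June 2031.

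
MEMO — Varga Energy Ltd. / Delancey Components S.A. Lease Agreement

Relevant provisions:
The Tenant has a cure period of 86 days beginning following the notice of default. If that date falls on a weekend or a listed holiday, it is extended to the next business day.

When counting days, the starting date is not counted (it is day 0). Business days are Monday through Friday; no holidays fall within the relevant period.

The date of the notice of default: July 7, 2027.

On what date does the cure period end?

October 1, 2027

The last day of the cure period: July 7, 2027 + 86 days = October 1, 2027. October 1, 2027 is a Friday, so no roll-forward applies.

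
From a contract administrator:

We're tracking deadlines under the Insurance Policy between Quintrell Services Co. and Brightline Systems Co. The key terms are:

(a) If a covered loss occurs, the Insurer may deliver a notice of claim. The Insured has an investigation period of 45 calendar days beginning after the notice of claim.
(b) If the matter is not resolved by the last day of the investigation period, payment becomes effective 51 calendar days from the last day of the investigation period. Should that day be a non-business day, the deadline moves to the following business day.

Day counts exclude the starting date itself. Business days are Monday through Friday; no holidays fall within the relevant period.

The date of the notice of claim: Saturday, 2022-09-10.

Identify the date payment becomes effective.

2022-12-15

The last day of the investigation period: 2022-09-10 + 45 days = 2022-10-25.
The date payment becomes effective: 2022-10-25 + 51 days = 2022-12-15. 2022-12-15 is a Thursday, so no roll-forward applies.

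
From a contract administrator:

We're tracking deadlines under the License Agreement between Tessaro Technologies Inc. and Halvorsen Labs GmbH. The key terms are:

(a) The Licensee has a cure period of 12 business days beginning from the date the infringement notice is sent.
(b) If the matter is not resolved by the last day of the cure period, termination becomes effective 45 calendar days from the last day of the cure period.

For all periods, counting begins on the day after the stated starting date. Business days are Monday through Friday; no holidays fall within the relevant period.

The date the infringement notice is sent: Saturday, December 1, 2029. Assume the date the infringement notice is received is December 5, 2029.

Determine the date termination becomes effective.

The last day of the cure period: 12 business days after Saturday, December 1, 2029, skipping weekends — Dec 3, Dec 4, Dec 5, Dec 6, …, Dec 14, Dec 17, Dec 18 — lands on Tuesday, December 18, 2029.
Adding 45 calendar days to December 18, 2029 gives February 1, 2030, which is the date termination becomes effective.

February 1, 2030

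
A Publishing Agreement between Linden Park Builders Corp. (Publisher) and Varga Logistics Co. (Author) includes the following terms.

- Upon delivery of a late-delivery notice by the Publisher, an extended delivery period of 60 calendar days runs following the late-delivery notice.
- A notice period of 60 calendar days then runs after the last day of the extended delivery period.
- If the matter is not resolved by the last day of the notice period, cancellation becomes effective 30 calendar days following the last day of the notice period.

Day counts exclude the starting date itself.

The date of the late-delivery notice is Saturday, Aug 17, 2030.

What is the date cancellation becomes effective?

The last day of the extended delivery period: 60 calendar days after Aug 17, 2030 is Oct 16, 2030.
The last day of the notice period: 60 calendar days after Oct 16, 2030 is Dec 15, 2030.
The date cancellation becomes effective: 30 calendar days after Dec 15, 2030 is Jan 14, 2031.

Jan 14, 2031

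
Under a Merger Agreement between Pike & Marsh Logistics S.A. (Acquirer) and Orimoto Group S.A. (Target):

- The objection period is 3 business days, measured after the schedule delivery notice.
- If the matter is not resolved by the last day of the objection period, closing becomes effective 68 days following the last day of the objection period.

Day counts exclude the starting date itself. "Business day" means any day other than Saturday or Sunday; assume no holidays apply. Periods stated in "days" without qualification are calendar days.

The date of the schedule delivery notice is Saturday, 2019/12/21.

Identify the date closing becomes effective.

2020/03/02

The last day of the objection period: 3 business days after Saturday, 2019/12/21, skipping weekends — Dec 23, Dec 24, Dec 25 — lands on Wednesday, 2019/12/25.
The date closing becomes effective: 2019/12/25 + 68 days = 2020/03/02.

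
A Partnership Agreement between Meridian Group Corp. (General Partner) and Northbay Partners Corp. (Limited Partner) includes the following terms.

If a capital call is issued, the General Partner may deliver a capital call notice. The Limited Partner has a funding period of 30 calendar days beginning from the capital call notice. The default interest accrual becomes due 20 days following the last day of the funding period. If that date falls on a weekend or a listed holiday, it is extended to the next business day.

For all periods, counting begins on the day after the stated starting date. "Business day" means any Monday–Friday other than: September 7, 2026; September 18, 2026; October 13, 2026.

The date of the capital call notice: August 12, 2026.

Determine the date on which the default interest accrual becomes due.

October 1, 2026

The last day of the funding period: August 12, 2026 + 30 days = September 11, 2026.
The date on which the default interest accrual becomes due: September 11, 2026 + 20 days = October 1, 2026. October 1, 2026 is a Thursday and is not a listed holiday, so no roll-forward applies.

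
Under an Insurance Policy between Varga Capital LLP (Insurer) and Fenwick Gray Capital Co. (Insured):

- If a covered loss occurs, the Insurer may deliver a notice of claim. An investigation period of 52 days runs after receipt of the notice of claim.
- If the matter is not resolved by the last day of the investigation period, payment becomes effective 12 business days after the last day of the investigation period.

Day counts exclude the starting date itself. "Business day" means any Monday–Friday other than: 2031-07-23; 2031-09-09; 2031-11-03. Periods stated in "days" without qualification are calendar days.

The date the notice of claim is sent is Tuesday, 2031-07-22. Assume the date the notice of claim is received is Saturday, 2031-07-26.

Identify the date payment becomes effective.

2031-10-02

Adding 52 calendar days to 2031-07-26 gives 2031-09-16, which is the last day of the investigation period.
From Tuesday, 2031-09-16, 12 business days (Sep 17, Sep 18, Sep 19, Sep 22, …, Sep 30, Oct 1, Oct 2, skipping weekends) brings us to Thursday, 2031-10-02, which is the date payment becomes effective.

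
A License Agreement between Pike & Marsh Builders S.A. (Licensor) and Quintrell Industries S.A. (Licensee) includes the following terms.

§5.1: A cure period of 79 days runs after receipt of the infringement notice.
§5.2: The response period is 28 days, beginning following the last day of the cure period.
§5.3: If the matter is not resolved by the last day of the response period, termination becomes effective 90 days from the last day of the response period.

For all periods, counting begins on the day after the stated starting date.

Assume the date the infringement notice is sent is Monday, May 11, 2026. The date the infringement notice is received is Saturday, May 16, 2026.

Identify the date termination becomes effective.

Adding 79 calendar days to May 16, 2026 gives Aug 3, 2026, which is the last day of the cure period.
The last day of the response period: 28 calendar days after Aug 3, 2026 is Aug 31, 2026.
The date termination becomes effective: 90 calendar days after Aug 31, 2026 is Nov 29, 2026.

Nov 29, 2026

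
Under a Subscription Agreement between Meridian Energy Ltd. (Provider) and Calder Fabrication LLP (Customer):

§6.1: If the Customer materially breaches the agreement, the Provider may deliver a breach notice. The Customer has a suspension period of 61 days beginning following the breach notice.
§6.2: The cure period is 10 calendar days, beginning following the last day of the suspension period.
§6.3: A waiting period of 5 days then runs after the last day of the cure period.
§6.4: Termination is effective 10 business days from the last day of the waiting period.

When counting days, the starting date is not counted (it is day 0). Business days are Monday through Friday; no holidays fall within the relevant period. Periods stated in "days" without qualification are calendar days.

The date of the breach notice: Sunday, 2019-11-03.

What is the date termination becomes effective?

Adding 61 calendar days to 2019-11-03 gives 2020-01-03, which is the last day of the suspension period.
The last day of the cure period: 10 calendar days after 2020-01-03 is 2020-01-13.
The last day of the waiting period: 2020-01-13 + 5 days = 2020-01-18.
The date termination becomes effective: 10 business days after Saturday, 2020-01-18, skipping weekends — Jan 20, Jan 21, Jan 22, Jan 23, Jan 24, Jan 27, Jan 28, Jan 29, Jan 30, Jan 31 — lands on Friday, 2020-01-31.

2020-01-31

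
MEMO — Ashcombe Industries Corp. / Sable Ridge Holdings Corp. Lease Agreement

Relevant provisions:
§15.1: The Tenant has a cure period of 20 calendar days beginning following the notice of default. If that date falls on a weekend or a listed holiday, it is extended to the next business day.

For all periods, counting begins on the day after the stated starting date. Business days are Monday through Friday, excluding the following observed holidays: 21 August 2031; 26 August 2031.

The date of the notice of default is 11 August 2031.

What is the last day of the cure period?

1 September 2031

The last day of the cure period: 20 calendar days after 11 August 2031 is 31 August 2031. That falls on a Sunday, so it rolls to the next business day, Monday, 1 September 2031.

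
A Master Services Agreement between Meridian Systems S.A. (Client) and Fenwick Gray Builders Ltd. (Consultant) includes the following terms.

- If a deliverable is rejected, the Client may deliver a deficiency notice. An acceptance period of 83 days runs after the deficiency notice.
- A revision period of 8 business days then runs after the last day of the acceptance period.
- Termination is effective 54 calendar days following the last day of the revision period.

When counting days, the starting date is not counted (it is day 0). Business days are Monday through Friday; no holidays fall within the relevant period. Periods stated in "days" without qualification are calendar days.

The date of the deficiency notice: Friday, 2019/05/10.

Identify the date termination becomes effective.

2019/10/06

The last day of the acceptance period: 2019/05/10 + 83 days = 2019/08/01.
The last day of the revision period: counting 8 business days from Thursday, 2019/08/01 (Aug 2, Aug 5, Aug 6, Aug 7, Aug 8, Aug 9, Aug 12, Aug 13, skipping weekends) reaches Tuesday, 2019/08/13.
The date termination becomes effective: 2019/08/13 + 54 days = 2019/10/06.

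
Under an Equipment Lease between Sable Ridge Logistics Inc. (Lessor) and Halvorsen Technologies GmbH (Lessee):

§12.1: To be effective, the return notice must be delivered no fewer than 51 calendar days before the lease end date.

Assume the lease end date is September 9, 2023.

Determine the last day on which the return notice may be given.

Counting back 51 calendar days from September 9, 2023 gives July 20, 2023.

July 20, 2023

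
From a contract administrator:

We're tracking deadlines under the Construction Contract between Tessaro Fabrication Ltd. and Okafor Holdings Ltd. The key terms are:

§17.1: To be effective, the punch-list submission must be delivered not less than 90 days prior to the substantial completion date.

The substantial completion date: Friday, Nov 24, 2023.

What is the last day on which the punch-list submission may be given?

Aug 26, 2023

Nov 24, 2023 minus 90 days is Aug 26, 2023.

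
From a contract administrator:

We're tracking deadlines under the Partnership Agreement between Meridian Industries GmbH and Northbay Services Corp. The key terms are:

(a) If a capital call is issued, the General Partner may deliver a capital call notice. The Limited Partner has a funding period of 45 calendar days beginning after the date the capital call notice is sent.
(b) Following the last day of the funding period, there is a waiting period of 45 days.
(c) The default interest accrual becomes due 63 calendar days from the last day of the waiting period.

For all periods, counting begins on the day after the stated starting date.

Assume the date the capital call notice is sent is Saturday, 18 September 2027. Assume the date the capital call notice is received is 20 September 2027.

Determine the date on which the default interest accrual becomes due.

Adding 45 calendar days to 18 September 2027 gives 2 November 2027, which is the last day of the funding period.
The last day of the waiting period: 45 calendar days after 2 November 2027 is 17 December 2027.
Adding 63 calendar days to 17 December 2027 gives 18 February 2028, which is the date on which the default interest accrual becomes due.

18 February 2028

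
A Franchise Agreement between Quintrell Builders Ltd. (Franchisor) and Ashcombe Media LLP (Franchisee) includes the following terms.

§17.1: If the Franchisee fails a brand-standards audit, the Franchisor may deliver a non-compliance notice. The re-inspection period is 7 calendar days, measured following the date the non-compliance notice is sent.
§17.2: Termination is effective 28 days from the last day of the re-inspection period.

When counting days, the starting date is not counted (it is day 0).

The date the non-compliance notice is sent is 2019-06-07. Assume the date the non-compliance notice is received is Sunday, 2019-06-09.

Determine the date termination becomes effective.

2019-07-12

Adding 7 calendar days to 2019-06-07 gives 2019-06-14, which is the last day of the re-inspection period.
The date termination becomes effective: 2019-06-14 + 28 days = 2019-07-12.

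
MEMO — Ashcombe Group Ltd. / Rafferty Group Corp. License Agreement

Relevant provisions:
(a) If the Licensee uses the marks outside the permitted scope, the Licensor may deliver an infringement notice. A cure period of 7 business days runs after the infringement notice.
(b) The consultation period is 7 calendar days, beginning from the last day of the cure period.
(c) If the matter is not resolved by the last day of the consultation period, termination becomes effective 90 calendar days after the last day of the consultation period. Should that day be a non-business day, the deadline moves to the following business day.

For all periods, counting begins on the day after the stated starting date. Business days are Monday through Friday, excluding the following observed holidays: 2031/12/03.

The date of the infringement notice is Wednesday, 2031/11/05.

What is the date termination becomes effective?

The last day of the cure period: counting 7 business days from Wednesday, 2031/11/05 (Nov 6, Nov 7, Nov 10, Nov 11, Nov 12, Nov 13, Nov 14, skipping weekends) reaches Friday, 2031/11/14.
The last day of the consultation period: 7 calendar days after 2031/11/14 is 2031/11/21.
Adding 90 calendar days to 2031/11/21 gives 2032/02/19, which is the date termination becomes effective. 2032/02/19 is a Thursday and is not a listed holiday, so no roll-forward applies.

2032/02/19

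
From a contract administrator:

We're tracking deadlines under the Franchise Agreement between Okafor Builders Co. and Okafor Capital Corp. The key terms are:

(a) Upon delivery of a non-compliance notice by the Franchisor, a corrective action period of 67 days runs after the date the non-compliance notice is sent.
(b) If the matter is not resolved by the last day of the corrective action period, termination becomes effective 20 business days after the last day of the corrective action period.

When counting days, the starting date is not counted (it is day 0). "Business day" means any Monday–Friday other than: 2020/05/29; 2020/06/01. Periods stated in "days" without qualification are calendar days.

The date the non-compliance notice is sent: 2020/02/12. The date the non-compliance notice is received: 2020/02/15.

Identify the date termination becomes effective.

Adding 67 calendar days to 2020/02/12 gives 2020/04/19, which is the last day of the corrective action period.
The date termination becomes effective: counting 20 business days from Sunday, 2020/04/19 (Apr 20, Apr 21, Apr 22, Apr 23, …, May 13, May 14, May 15, skipping weekends) reaches Friday, 2020/05/15.

2020/05/15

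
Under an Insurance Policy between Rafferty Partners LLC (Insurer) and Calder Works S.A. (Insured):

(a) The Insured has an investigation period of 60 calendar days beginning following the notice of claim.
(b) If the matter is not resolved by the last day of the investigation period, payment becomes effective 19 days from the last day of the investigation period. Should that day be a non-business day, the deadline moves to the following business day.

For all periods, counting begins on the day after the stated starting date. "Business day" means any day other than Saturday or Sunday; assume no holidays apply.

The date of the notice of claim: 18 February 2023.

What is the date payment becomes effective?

The last day of the investigation period: 18 February 2023 + 60 days = 19 April 2023.
The date payment becomes effective: 19 April 2023 + 19 days = 8 May 2023. 8 May 2023 is a Monday, so no roll-forward applies.

8 May 2023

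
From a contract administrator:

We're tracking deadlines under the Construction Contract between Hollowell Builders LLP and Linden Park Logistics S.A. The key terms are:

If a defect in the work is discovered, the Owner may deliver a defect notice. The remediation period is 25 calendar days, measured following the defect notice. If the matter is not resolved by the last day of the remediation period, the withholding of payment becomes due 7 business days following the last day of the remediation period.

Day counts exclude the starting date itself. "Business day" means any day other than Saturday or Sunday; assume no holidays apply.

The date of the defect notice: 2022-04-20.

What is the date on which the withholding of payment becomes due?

2022-05-24

The last day of the remediation period: 25 calendar days after 2022-04-20 is 2022-05-15.
The date on which the withholding of payment becomes due: counting 7 business days from Sunday, 2022-05-15 (May 16, May 17, May 18, May 19, May 20, May 23, May 24, skipping weekends) reaches Tuesday, 2022-05-24.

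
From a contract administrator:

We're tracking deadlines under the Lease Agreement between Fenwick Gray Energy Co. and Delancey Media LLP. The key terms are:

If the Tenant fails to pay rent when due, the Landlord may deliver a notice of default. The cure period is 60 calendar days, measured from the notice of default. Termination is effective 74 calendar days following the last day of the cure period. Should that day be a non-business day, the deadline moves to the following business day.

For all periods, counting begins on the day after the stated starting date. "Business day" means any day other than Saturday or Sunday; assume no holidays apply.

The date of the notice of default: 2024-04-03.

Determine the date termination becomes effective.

2024-08-15

The last day of the cure period: 60 calendar days after 2024-04-03 is 2024-06-02.
The date termination becomes effective: 2024-06-02 + 74 days = 2024-08-15. 2024-08-15 is a Thursday, so no roll-forward applies.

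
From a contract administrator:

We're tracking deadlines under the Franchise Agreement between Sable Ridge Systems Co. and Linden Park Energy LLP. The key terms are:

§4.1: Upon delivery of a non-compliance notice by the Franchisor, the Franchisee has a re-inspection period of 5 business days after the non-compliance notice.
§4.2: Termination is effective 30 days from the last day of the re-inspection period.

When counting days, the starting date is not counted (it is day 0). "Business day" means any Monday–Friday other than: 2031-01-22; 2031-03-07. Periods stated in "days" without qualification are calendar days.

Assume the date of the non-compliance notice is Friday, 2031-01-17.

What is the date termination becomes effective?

2031-02-26

The last day of the re-inspection period: counting 5 business days from Friday, 2031-01-17 (Jan 20, Jan 21, Jan 23, Jan 24, Jan 27, skipping weekends and the listed holiday on Jan 22) reaches Monday, 2031-01-27.
The date termination becomes effective: 2031-01-27 + 30 days = 2031-02-26.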